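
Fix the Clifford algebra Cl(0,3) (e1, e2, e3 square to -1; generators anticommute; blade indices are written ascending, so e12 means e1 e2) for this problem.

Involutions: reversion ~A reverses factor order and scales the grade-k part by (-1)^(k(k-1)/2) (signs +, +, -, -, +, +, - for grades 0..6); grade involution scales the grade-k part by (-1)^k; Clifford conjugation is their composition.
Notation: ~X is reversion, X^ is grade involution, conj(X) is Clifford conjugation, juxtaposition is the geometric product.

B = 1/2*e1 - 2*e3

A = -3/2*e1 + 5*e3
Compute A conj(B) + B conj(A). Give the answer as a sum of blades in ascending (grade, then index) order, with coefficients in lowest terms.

first term: -43/4 - 1/2*e13
second term: -43/4 + 1/2*e13
Answer: -43/2


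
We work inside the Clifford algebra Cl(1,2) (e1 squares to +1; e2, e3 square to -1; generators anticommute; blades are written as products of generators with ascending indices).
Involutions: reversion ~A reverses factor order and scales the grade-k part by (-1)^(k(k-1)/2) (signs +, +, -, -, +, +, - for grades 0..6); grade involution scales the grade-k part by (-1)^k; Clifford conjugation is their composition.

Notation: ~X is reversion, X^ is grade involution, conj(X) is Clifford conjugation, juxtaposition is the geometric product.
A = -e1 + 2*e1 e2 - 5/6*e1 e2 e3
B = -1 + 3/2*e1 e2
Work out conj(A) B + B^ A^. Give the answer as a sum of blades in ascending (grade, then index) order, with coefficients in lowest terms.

first term: -3 - e1 + 3/2*e2 - 5/4*e3 + 2*e1 e2 + 5/6*e1 e2 e3
second term: 3 - e1 - 3/2*e2 + 5/4*e3 - 2*e1 e2 - 5/6*e1 e2 e3
Answer: -2*e1


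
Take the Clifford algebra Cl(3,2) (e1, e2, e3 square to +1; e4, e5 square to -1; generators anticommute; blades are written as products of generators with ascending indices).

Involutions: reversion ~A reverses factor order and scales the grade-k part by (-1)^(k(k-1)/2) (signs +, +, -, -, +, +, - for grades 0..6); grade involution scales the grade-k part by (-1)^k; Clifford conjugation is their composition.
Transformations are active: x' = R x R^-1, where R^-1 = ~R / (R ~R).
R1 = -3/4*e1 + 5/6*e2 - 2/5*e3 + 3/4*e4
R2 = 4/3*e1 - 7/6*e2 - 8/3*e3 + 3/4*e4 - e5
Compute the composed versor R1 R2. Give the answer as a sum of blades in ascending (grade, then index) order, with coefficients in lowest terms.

Distribute over the terms of R1 (each basis-blade product reordered to ascending indices, repeated generators contracted through their squares):
(-3/4*e1) R2 = -1 + 7/8*e1 e2 + 2*e1 e3 - 9/16*e1 e4 + 3/4*e1 e5
(5/6*e2) R2 = -35/36 - 10/9*e1 e2 - 20/9*e2 e3 + 5/8*e2 e4 - 5/6*e2 e5
(-2/5*e3) R2 = 16/15 + 8/15*e1 e3 - 7/15*e2 e3 - 3/10*e3 e4 + 2/5*e3 e5
(3/4*e4) R2 = -9/16 - e1 e4 + 7/8*e2 e4 + 2*e3 e4 - 3/4*e4 e5
Summing the partial products and collecting blades:
Answer: -1057/720 - 17/72*e1 e2 + 38/15*e1 e3 - 25/16*e1 e4 + 3/4*e1 e5 - 121/45*e2 e3 + 3/2*e2 e4 - 5/6*e2 e5 + 17/10*e3 e4 + 2/5*e3 e5 - 3/4*e4 e5


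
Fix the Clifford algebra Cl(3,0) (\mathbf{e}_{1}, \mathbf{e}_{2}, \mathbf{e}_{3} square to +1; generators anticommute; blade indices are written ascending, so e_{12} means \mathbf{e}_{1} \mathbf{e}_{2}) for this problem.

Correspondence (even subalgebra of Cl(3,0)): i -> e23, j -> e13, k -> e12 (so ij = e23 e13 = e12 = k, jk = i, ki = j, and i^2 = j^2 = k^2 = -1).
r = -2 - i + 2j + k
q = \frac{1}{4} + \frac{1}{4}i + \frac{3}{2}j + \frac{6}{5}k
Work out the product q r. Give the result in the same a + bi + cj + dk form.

In blades: q = \frac{1}{4} + \frac{6}{5} e_{12} + \frac{3}{2} e_{13} + \frac{1}{4} e_{23}, r = -2 + e_{12} + 2 e_{13} - e_{23}.
Distribute q over r term by term (generator squares from the signature, products reordered to ascending indices): (\frac{1}{4})*r = -\frac{1}{2} + \frac{1}{4} e_{12} + \frac{1}{2} e_{13} - \frac{1}{4} e_{23}; (\frac{6}{5} e_{12})*r = -\frac{6}{5} - \frac{12}{5} e_{12} - \frac{6}{5} e_{13} - \frac{12}{5} e_{23}; (\frac{3}{2} e_{13})*r = -3 + \frac{3}{2} e_{12} - 3 e_{13} + \frac{3}{2} e_{23}; (\frac{1}{4} e_{23})*r = \frac{1}{4} + \frac{1}{2} e_{12} - \frac{1}{4} e_{13} - \frac{1}{2} e_{23}.
Sum: -\frac{89}{20} - \frac{3}{20} e_{12} - \frac{79}{20} e_{13} - \frac{33}{20} e_{23}; translating back through the correspondence:
Answer: -\frac{89}{20} - \frac{33}{20}i - \frac{79}{20}j - \frac{3}{20}k


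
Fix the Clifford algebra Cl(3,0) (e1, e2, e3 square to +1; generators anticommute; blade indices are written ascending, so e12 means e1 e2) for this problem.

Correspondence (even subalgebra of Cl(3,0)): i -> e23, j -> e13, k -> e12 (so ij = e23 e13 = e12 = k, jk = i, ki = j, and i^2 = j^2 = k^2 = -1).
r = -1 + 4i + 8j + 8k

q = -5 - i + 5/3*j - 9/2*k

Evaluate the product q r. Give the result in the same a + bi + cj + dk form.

In blades: q = -5 - 9/2*e12 + 5/3*e13 - e23, r = -1 + 8*e12 + 8*e13 + 4*e23.
Distribute q over r term by term (generator squares from the signature, products reordered to ascending indices): (-5)*r = 5 - 40*e12 - 40*e13 - 20*e23; (-9/2*e12)*r = 36 + 9/2*e12 - 18*e13 + 36*e23; (5/3*e13)*r = -40/3 - 20/3*e12 - 5/3*e13 + 40/3*e23; (-e23)*r = 4 - 8*e12 + 8*e13 + e23.
Sum: 95/3 - 301/6*e12 - 155/3*e13 + 91/3*e23; translating back through the correspondence:
Answer: 95/3 + 91/3*i - 155/3*j - 301/6*k


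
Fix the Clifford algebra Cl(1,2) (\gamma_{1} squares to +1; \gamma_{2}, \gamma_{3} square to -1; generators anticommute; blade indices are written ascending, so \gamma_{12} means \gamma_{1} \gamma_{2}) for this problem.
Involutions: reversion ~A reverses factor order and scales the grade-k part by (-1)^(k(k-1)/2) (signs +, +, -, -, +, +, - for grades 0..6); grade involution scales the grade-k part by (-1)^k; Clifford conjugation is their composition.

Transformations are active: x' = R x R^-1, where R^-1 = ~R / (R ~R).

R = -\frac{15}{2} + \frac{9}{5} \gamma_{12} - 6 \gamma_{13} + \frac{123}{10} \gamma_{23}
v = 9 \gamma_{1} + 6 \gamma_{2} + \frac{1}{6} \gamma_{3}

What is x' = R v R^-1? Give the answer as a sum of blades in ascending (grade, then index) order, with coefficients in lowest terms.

~R = -\frac{15}{2} - \frac{9}{5} \gamma_{12} + 6 \gamma_{13} - \frac{123}{10} \gamma_{23}, and R ~R = \frac{1683}{10}, so R^-1 = ~R / (\frac{1683}{10}).
R v = -\frac{773}{10} \gamma_{1} - \frac{253}{4} \gamma_{2} + \frac{2531}{20} \gamma_{3} + 147 \gamma_{123}
Answer: \frac{10870}{561} \gamma_{1} - \frac{12167}{1122} \gamma_{2} - \frac{8185}{561} \gamma_{3}


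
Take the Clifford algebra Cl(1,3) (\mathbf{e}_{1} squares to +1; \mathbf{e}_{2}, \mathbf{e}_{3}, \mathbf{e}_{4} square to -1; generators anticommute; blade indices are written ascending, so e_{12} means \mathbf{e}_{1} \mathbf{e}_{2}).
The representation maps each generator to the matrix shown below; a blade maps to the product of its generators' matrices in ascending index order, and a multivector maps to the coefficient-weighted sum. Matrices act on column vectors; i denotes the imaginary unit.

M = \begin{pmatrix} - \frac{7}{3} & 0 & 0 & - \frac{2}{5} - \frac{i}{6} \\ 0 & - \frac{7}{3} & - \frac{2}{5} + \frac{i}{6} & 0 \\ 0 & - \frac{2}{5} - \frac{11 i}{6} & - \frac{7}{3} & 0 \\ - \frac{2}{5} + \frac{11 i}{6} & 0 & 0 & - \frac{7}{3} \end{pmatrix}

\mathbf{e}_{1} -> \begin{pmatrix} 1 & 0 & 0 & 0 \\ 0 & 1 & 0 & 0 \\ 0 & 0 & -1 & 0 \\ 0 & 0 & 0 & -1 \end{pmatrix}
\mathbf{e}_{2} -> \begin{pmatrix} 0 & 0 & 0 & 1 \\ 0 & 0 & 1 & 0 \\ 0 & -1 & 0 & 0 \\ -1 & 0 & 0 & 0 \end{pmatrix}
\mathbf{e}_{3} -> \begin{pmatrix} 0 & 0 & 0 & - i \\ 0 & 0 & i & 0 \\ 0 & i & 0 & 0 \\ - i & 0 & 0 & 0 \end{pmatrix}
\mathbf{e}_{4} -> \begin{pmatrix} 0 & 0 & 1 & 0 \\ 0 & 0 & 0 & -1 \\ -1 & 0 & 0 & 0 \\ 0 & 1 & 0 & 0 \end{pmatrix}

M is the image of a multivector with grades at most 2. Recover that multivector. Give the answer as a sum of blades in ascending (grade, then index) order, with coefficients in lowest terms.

Method: the blade images are trace-orthogonal — tr(rho(e_A) rho(e_B)^-1) = 4 if A = B and 0 otherwise — and rho(e_A)^-1 = (e_A)^2 * rho(e_A) with (e_A)^2 = +1 or -1, so the coefficient of e_A in the preimage is (e_A)^2 * tr(M rho(e_A))/4.
Nonzero projections over blades of grade <= 2: 1: (1)^2 = +1, tr(M 1) = - \frac{28}{3}, coefficient -\frac{7}{3}; e_{3}: (e_{3})^2 = -1, tr(M rho(e_{3})) = \frac{10}{3}, coefficient -\frac{5}{6}; e_{12}: (e_{12})^2 = +1, tr(M rho(e_{12})) = - \frac{8}{5}, coefficient -\frac{2}{5}; e_{13}: (e_{13})^2 = +1, tr(M rho(e_{13})) = 4, coefficient 1. Every other blade of grade <= 2 projects to 0.
Answer: -\frac{7}{3} - \frac{5}{6} e_{3} - \frac{2}{5} e_{12} + e_{13}


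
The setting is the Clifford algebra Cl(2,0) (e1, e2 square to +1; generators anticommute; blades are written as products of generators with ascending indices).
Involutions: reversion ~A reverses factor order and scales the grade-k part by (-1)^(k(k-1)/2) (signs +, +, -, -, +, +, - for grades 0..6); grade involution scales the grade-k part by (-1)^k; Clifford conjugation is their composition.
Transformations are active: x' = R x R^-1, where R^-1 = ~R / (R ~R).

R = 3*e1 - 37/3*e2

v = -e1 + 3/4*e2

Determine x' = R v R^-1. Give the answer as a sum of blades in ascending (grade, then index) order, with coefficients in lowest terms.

~R = 3*e1 - 37/3*e2, and R ~R = 1450/9, so R^-1 = ~R / (1450/9).
R v = -49/4 - 121/12*e1 e2
Answer: 1577/2900*e1 + 816/725*e2


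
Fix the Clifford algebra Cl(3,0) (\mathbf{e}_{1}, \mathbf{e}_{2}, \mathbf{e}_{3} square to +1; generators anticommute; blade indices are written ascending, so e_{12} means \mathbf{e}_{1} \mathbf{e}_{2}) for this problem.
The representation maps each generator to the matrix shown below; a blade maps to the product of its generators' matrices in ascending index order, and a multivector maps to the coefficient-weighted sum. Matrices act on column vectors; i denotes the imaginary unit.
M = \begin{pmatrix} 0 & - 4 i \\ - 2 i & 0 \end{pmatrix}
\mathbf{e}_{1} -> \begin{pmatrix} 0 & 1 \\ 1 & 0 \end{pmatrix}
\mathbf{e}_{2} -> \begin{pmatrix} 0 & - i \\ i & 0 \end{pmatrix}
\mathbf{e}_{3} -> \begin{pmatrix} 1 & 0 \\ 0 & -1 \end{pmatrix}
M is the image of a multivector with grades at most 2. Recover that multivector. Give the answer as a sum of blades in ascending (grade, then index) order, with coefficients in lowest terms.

Method: 1, rho(e_{1}), rho(e_{2}), rho(e_{3}) form a trace-orthogonal basis of the 2x2 complex matrices (tr(X Y) = 2 if X = Y, else 0), so M = m0*1 + m1*rho(e_{1}) + m2*rho(e_{2}) + m3*rho(e_{3}) with m0 = tr(M)/2 = 0, m1 = tr(M rho(e_{1}))/2 = - 3 i, m2 = tr(M rho(e_{2}))/2 = 1, m3 = tr(M rho(e_{3}))/2 = 0.
Multiplying table entries, the bivector images are rho(e_{12}) = i*rho(e_{3}), rho(e_{13}) = -i*rho(e_{2}), rho(e_{23}) = i*rho(e_{1}); with real blade coefficients the real parts of m0..m3 are the coefficients of 1, e_{1}, e_{2}, e_{3} and the imaginary parts give the bivectors (e_{23}: Im m1, e_{13}: -Im m2, e_{12}: Im m3).
Answer: e_{2} - 3 e_{23}


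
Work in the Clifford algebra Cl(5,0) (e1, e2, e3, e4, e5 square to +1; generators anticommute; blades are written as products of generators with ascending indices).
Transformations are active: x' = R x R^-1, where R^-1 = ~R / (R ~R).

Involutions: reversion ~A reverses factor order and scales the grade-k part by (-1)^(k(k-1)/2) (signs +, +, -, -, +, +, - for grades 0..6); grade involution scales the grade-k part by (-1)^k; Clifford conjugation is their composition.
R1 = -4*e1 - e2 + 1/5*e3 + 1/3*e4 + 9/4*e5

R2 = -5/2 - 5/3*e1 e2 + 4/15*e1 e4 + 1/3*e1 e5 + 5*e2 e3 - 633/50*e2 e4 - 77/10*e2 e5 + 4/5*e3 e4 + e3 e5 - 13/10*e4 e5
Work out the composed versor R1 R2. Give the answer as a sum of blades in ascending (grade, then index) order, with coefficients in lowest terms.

Distribute over the terms of R1 (each basis-blade product reordered to ascending indices, repeated generators contracted through their squares):
(-4*e1) R2 = 10*e1 + 20/3*e2 - 16/15*e4 - 4/3*e5 - 20*e1 e2 e3 + 1266/25*e1 e2 e4 + 154/5*e1 e2 e5 - 16/5*e1 e3 e4 - 4*e1 e3 e5 + 26/5*e1 e4 e5
(-e2) R2 = -5/3*e1 + 5/2*e2 - 5*e3 + 633/50*e4 + 77/10*e5 + 4/15*e1 e2 e4 + 1/3*e1 e2 e5 - 4/5*e2 e3 e4 - e2 e3 e5 + 13/10*e2 e4 e5
(1/5*e3) R2 = -e2 - 1/2*e3 + 4/25*e4 + 1/5*e5 - 1/3*e1 e2 e3 - 4/75*e1 e3 e4 - 1/15*e1 e3 e5 + 633/250*e2 e3 e4 + 77/50*e2 e3 e5 - 13/50*e3 e4 e5
(1/3*e4) R2 = -4/45*e1 + 211/50*e2 - 4/15*e3 - 5/6*e4 - 13/30*e5 - 5/9*e1 e2 e4 - 1/9*e1 e4 e5 + 5/3*e2 e3 e4 + 77/30*e2 e4 e5 - 1/3*e3 e4 e5
(9/4*e5) R2 = -3/4*e1 + 693/40*e2 - 9/4*e3 + 117/40*e4 - 45/8*e5 - 15/4*e1 e2 e5 + 3/5*e1 e4 e5 + 45/4*e2 e3 e5 - 5697/200*e2 e4 e5 + 9/5*e3 e4 e5
Summing the partial products and collecting blades:
Answer: 1349/180*e1 + 17827/600*e2 - 481/60*e3 + 2769/200*e4 + 61/120*e5 - 61/3*e1 e2 e3 + 11329/225*e1 e2 e4 + 1643/60*e1 e2 e5 - 244/75*e1 e3 e4 - 61/15*e1 e3 e5 + 256/45*e1 e4 e5 + 2549/750*e2 e3 e4 + 1179/100*e2 e3 e5 - 14771/600*e2 e4 e5 + 181/150*e3 e4 e5


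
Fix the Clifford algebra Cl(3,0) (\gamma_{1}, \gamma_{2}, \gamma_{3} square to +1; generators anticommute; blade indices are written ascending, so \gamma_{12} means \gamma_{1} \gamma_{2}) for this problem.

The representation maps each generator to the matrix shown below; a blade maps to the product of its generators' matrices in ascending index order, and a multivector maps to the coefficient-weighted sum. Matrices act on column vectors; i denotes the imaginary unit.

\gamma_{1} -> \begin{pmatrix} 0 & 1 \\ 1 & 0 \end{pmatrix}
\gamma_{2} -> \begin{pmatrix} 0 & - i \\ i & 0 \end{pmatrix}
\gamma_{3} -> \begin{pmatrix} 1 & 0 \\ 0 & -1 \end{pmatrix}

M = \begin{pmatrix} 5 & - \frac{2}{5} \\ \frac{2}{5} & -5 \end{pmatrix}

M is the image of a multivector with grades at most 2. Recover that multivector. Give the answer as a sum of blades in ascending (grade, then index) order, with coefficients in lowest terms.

Method: 1, rho(\gamma_{1}), rho(\gamma_{2}), rho(\gamma_{3}) form a trace-orthogonal basis of the 2x2 complex matrices (tr(X Y) = 2 if X = Y, else 0), so M = m0*1 + m1*rho(\gamma_{1}) + m2*rho(\gamma_{2}) + m3*rho(\gamma_{3}) with m0 = tr(M)/2 = 0, m1 = tr(M rho(\gamma_{1}))/2 = 0, m2 = tr(M rho(\gamma_{2}))/2 = - \frac{2 i}{5}, m3 = tr(M rho(\gamma_{3}))/2 = 5.
Multiplying table entries, the bivector images are rho(\gamma_{12}) = i*rho(\gamma_{3}), rho(\gamma_{13}) = -i*rho(\gamma_{2}), rho(\gamma_{23}) = i*rho(\gamma_{1}); with real blade coefficients the real parts of m0..m3 are the coefficients of 1, \gamma_{1}, \gamma_{2}, \gamma_{3} and the imaginary parts give the bivectors (\gamma_{23}: Im m1, \gamma_{13}: -Im m2, \gamma_{12}: Im m3).
Answer: 5 \gamma_{3} + \frac{2}{5} \gamma_{13}


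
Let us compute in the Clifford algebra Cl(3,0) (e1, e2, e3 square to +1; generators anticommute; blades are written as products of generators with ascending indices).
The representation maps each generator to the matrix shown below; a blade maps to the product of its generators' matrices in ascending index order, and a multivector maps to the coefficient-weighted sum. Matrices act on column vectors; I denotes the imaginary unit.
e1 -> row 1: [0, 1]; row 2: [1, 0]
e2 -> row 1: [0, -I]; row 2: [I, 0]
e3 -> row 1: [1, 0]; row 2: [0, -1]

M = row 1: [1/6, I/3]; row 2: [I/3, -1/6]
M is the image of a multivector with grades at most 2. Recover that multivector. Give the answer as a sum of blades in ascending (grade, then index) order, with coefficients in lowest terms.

Method: 1, rho(e1), rho(e2), rho(e3) form a trace-orthogonal basis of the 2x2 complex matrices (tr(X Y) = 2 if X = Y, else 0), so M = m0*1 + m1*rho(e1) + m2*rho(e2) + m3*rho(e3) with m0 = tr(M)/2 = 0, m1 = tr(M rho(e1))/2 = I/3, m2 = tr(M rho(e2))/2 = 0, m3 = tr(M rho(e3))/2 = 1/6.
Multiplying table entries, the bivector images are rho(e1 e2) = I*rho(e3), rho(e1 e3) = -I*rho(e2), rho(e2 e3) = I*rho(e1); with real blade coefficients the real parts of m0..m3 are the coefficients of 1, e1, e2, e3 and the imaginary parts give the bivectors (e2 e3: Im m1, e1 e3: -Im m2, e1 e2: Im m3).
Answer: 1/6*e3 + 1/3*e2 e3


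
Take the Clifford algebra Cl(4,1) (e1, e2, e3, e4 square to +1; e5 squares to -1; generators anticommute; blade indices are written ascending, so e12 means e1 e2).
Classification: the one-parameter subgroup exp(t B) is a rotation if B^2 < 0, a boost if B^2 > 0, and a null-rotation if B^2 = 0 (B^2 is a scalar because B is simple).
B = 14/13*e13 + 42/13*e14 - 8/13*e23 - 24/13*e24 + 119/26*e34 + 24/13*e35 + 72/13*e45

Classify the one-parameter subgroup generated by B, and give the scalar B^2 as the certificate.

B^2 term by term: the squares give (14/13)^2*(e13)^2 + (42/13)^2*(e14)^2 + (-8/13)^2*(e23)^2 + (-24/13)^2*(e24)^2 + (119/26)^2*(e34)^2 + (24/13)^2*(e35)^2 + (72/13)^2*(e45)^2 = 196/169*(-1) + 1764/169*(-1) + 64/169*(-1) + 576/169*(-1) + 14161/676*(-1) + 576/169*(+1) + 5184/169*(+1) = -9/4 (each basis 2-blade squares to minus the product of its generators' squares); cross terms between blades sharing an index anticommute and cancel; the commuting (index-disjoint) pairs give grade-4 terms 2*c*c'*(blade product), which cancel blade by blade — e1234: 672/169 - 672/169 = 0; e1345: 2016/169 - 2016/169 = 0; e2345: -1152/169 + 1152/169 = 0 — confirming B is simple. So B^2 = -9/4.
Answer: rotation, certificate B^2 = -9/4. No conjugation can change B^2 = -9/4; the sign gives the class.


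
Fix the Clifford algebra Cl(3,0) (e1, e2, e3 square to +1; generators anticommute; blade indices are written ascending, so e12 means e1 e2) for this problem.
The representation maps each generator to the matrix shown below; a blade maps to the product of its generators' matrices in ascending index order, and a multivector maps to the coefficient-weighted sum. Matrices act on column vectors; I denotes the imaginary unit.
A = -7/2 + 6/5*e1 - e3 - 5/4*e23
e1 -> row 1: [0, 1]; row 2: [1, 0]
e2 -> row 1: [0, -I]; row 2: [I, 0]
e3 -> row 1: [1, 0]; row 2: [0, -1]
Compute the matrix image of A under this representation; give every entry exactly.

Bivector images (products of the table entries): rho(e23) = rho(e2)rho(e3) = row 1: [0, I]; row 2: [I, 0].
M = (-7/2)*1 + (6/5)*rho(e1) + (-1)*rho(e3) + (-5/4)*rho(e23), summed entrywise (1 is the identity matrix):
Answer: row 1: [-9/2, 6/5 - 5*I/4]; row 2: [6/5 - 5*I/4, -5/2]


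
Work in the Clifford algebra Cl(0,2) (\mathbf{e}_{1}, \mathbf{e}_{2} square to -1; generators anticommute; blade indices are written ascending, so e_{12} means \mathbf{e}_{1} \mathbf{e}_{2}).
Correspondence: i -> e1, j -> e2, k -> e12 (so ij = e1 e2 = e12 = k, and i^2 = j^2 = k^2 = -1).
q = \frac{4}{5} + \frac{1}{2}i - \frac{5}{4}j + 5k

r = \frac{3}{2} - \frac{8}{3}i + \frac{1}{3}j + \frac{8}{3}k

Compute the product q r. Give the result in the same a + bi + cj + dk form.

In blades: q = \frac{4}{5} + \frac{1}{2} e_{1} - \frac{5}{4} e_{2} + 5 e_{12}, r = \frac{3}{2} - \frac{8}{3} e_{1} + \frac{1}{3} e_{2} + \frac{8}{3} e_{12}.
Distribute q over r term by term (generator squares from the signature, products reordered to ascending indices): (\frac{4}{5})*r = \frac{6}{5} - \frac{32}{15} e_{1} + \frac{4}{15} e_{2} + \frac{32}{15} e_{12}; (\frac{1}{2} e_{1})*r = \frac{4}{3} + \frac{3}{4} e_{1} - \frac{4}{3} e_{2} + \frac{1}{6} e_{12}; (-\frac{5}{4} e_{2})*r = \frac{5}{12} - \frac{10}{3} e_{1} - \frac{15}{8} e_{2} - \frac{10}{3} e_{12}; (5 e_{12})*r = -\frac{40}{3} - \frac{5}{3} e_{1} - \frac{40}{3} e_{2} + \frac{15}{2} e_{12}.
Sum: -\frac{623}{60} - \frac{383}{60} e_{1} - \frac{651}{40} e_{2} + \frac{97}{15} e_{12}; translating back through the correspondence:
Answer: -\frac{623}{60} - \frac{383}{60}i - \frac{651}{40}j + \frac{97}{15}k


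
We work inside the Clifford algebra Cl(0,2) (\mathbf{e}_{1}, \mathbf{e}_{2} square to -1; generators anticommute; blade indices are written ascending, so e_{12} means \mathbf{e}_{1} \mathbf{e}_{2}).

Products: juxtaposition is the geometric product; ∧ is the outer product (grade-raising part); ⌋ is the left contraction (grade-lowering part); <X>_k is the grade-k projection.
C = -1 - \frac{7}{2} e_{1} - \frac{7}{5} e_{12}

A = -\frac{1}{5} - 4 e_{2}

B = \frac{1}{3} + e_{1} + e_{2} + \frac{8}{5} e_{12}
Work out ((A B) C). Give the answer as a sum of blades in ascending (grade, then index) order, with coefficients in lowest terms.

step 1: \frac{59}{15} - \frac{33}{5} e_{1} - \frac{23}{15} e_{2} + \frac{92}{25} e_{12}
step 2: -\frac{16411}{750} - \frac{251}{50} e_{1} - \frac{1544}{75} e_{2} - \frac{2183}{150} e_{12}
Answer: -\frac{16411}{750} - \frac{251}{50} e_{1} - \frac{1544}{75} e_{2} - \frac{2183}{150} e_{12}


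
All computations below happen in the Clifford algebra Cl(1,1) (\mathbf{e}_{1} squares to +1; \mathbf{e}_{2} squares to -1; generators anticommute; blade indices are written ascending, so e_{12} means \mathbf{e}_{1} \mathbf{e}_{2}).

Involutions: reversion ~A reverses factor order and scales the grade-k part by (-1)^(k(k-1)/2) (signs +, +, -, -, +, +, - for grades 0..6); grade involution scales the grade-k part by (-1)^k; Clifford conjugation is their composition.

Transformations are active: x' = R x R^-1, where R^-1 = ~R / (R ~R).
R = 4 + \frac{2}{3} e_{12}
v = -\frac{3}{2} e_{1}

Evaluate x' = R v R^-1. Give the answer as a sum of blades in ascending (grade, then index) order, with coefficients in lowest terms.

~R = 4 - \frac{2}{3} e_{12}, and R ~R = \frac{140}{9}, so R^-1 = ~R / (\frac{140}{9}).
R v = -6 e_{1} + e_{2}
Answer: -\frac{111}{70} e_{1} + \frac{18}{35} e_{2}


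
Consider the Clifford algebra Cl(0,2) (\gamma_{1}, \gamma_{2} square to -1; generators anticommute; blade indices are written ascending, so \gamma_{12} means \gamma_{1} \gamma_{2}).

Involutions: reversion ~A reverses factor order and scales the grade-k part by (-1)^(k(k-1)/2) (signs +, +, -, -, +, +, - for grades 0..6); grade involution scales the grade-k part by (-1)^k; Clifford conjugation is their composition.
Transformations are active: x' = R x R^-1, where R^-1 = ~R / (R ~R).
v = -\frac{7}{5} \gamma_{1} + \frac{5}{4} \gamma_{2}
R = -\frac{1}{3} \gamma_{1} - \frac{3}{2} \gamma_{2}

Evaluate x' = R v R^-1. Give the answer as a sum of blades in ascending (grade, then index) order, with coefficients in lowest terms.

~R = -\frac{1}{3} \gamma_{1} - \frac{3}{2} \gamma_{2}, and R ~R = -\frac{85}{36}, so R^-1 = ~R / (-\frac{85}{36}).
R v = \frac{169}{120} - \frac{151}{60} \gamma_{12}
Answer: \frac{764}{425} \gamma_{1} + \frac{917}{1700} \gamma_{2}


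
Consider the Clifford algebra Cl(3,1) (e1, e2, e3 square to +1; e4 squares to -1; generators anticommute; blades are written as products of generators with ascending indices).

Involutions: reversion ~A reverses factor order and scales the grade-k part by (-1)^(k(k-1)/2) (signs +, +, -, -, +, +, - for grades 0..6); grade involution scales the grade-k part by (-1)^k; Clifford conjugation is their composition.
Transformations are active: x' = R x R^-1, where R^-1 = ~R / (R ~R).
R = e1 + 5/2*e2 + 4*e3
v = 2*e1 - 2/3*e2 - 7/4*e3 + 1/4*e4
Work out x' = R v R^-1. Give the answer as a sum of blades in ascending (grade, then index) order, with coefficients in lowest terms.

~R = e1 + 5/2*e2 + 4*e3, and R ~R = 93/4, so R^-1 = ~R / (93/4).
R v = -20/3 - 17/3*e1 e2 - 39/4*e1 e3 + 1/4*e1 e4 - 41/24*e2 e3 + 5/8*e2 e4 + e3 e4
Answer: -718/279*e1 - 214/279*e2 - 607/1116*e3 - 1/4*e4


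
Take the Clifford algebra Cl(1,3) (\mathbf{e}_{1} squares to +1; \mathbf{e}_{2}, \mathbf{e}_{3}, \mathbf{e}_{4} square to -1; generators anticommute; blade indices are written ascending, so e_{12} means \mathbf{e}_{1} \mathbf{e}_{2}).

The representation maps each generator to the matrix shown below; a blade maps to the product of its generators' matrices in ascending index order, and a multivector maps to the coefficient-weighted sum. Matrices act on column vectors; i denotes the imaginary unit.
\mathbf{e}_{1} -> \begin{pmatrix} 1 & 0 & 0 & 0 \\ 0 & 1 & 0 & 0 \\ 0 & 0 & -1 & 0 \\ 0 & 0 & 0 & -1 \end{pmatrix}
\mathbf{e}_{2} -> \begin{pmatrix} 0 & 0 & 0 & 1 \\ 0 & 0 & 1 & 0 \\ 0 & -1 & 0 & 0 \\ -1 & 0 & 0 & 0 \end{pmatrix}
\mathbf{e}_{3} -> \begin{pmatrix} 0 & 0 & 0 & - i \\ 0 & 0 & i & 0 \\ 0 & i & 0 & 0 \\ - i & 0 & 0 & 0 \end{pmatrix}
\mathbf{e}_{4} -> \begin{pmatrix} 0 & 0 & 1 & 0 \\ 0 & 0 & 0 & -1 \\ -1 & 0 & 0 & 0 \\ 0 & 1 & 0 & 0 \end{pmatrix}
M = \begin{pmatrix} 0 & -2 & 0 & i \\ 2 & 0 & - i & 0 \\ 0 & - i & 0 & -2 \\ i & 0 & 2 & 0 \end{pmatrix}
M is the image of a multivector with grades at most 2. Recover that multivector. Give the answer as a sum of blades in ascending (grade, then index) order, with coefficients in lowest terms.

Method: the blade images are trace-orthogonal — tr(rho(e_A) rho(e_B)^-1) = 4 if A = B and 0 otherwise — and rho(e_A)^-1 = (e_A)^2 * rho(e_A) with (e_A)^2 = +1 or -1, so the coefficient of e_A in the preimage is (e_A)^2 * tr(M rho(e_A))/4.
Nonzero projections over blades of grade <= 2: e_{3}: (e_{3})^2 = -1, tr(M rho(e_{3})) = 4, coefficient -1; e_{24}: (e_{24})^2 = -1, tr(M rho(e_{24})) = 8, coefficient -2. Every other blade of grade <= 2 projects to 0.
Answer: -e_{3} - 2 e_{24}


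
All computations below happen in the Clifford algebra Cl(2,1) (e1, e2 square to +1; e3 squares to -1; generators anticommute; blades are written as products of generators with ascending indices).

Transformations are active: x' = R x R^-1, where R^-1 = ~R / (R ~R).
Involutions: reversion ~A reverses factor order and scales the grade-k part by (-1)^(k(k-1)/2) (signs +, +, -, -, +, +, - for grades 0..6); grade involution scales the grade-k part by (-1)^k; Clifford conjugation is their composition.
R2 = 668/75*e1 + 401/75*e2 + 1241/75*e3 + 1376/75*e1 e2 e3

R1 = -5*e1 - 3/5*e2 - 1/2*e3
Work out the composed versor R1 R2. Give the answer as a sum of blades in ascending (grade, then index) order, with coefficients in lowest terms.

Distribute over the terms of R1 (each basis-blade product reordered to ascending indices, repeated generators contracted through their squares):
(-5*e1) R2 = -668/15 - 401/15*e1 e2 - 1241/15*e1 e3 - 1376/15*e2 e3
(-3/5*e2) R2 = -401/125 + 668/125*e1 e2 + 1376/125*e1 e3 - 1241/125*e2 e3
(-1/2*e3) R2 = 1241/150 + 688/75*e1 e2 + 334/75*e1 e3 + 401/150*e2 e3
Summing the partial products and collecting blades:
Answer: -9867/250 - 1527/125*e1 e2 - 8409/125*e1 e3 - 24747/250*e2 e3


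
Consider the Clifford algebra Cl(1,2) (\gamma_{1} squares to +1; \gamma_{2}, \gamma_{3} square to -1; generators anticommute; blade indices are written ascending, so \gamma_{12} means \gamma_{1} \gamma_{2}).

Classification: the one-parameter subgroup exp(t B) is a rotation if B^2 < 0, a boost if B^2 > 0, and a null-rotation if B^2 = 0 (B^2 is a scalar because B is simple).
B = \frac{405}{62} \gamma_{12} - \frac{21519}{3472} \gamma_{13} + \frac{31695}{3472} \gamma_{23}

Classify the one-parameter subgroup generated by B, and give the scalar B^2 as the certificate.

B^2 term by term: the squares give (\frac{405}{62})^2*(\gamma_{12})^2 + (-\frac{21519}{3472})^2*(\gamma_{13})^2 + (\frac{31695}{3472})^2*(\gamma_{23})^2 = \frac{164025}{3844}*(+1) + \frac{463067361}{12054784}*(+1) + \frac{1004573025}{12054784}*(-1) = -\frac{9}{4} (each basis 2-blade squares to minus the product of its generators' squares); cross terms between blades sharing an index anticommute and cancel. So B^2 = -\frac{9}{4}.
Answer: rotation, certificate B^2 = -\frac{9}{4}. Certificate logic: -\frac{9}{4} is a conjugation-invariant scalar, so its sign fixes rotation versus boost versus null-rotation outright.


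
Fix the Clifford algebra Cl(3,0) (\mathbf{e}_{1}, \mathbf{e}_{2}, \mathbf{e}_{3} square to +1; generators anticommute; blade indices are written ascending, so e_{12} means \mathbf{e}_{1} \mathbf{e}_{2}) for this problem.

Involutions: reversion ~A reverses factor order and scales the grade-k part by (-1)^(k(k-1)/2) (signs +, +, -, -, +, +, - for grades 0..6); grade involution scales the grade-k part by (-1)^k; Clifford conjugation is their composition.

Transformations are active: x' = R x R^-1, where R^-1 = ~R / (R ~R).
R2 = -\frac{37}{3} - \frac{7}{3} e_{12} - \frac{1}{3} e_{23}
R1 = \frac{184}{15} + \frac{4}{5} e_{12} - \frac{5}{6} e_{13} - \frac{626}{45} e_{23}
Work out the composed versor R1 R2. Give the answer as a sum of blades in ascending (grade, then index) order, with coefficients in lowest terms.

Distribute over the terms of R2 (each basis-blade product reordered to ascending indices, repeated generators contracted through their squares):
R1 (-\frac{37}{3}) = -\frac{6808}{45} - \frac{148}{15} e_{12} + \frac{185}{18} e_{13} + \frac{23162}{135} e_{23}
R1 (-\frac{7}{3} e_{12}) = \frac{28}{15} - \frac{1288}{45} e_{12} - \frac{4382}{135} e_{13} + \frac{35}{18} e_{23}
R1 (-\frac{1}{3} e_{23}) = -\frac{626}{135} - \frac{5}{18} e_{12} - \frac{4}{15} e_{13} - \frac{184}{45} e_{23}
Summing the partial products and collecting blades:
Answer: -\frac{20798}{135} - \frac{1163}{30} e_{12} - \frac{6061}{270} e_{13} + \frac{9149}{54} e_{23}


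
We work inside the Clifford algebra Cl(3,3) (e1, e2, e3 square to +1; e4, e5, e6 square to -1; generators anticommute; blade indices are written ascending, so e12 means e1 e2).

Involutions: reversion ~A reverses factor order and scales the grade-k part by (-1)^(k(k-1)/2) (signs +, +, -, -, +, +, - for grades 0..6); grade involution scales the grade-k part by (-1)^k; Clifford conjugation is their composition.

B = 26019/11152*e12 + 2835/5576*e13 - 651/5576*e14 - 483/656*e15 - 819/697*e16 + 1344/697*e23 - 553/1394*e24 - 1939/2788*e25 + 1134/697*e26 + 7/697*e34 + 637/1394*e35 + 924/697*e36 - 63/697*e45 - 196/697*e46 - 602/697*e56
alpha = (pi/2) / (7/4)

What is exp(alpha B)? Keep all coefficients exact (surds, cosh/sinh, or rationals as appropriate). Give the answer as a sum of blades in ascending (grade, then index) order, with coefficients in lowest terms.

B^2 term by term: the squares give (26019/11152)^2*(e12)^2 + (2835/5576)^2*(e13)^2 + (-651/5576)^2*(e14)^2 + (-483/656)^2*(e15)^2 + (-819/697)^2*(e16)^2 + (1344/697)^2*(e23)^2 + (-553/1394)^2*(e24)^2 + (-1939/2788)^2*(e25)^2 + (1134/697)^2*(e26)^2 + (7/697)^2*(e34)^2 + (637/1394)^2*(e35)^2 + (924/697)^2*(e36)^2 + (-63/697)^2*(e45)^2 + (-196/697)^2*(e46)^2 + (-602/697)^2*(e56)^2 = 676988361/124367104*(-1) + 8037225/31091776*(-1) + 423801/31091776*(+1) + 233289/430336*(+1) + 670761/485809*(+1) + 1806336/485809*(-1) + 305809/1943236*(+1) + 3759721/7772944*(+1) + 1285956/485809*(+1) + 49/485809*(+1) + 405769/1943236*(+1) + 853776/485809*(+1) + 3969/485809*(-1) + 38416/485809*(-1) + 362404/485809*(-1) = -49/16 (each basis 2-blade squares to minus the product of its generators' squares); cross terms between blades sharing an index anticommute and cancel; the commuting (index-disjoint) pairs give grade-4 terms 2*c*c'*(blade product), which cancel blade by blade — e1234: 182133/3886472 + 1567755/3886472 - 218736/485809 = 0; e1235: 16574103/7772944 + 5497065/7772944 - 81144/28577 = 0; e1236: 6010389/971618 - 1607445/971618 - 2201472/485809 = 0; e1245: -1639197/3886472 - 1262289/7772944 + 267099/457232 = 0; e1246: -1274931/971618 + 369117/971618 + 452907/485809 = 0; e1256: -7831719/1943236 + 273861/114308 + 1588041/971618 = 0; e1345: -178605/1943236 + 414687/3886472 - 3381/228616 = 0; e1346: -138915/485809 + 150381/485809 - 11466/485809 = 0; e1356: -853335/971618 + 111573/57154 - 521703/485809 = 0; e1456: 195951/971618 - 23667/57154 + 103194/485809 = 0; e2345: -169344/485809 + 352261/971618 - 13573/971618 = 0; e2346: -526848/485809 + 510972/485809 + 15876/485809 = 0; e2356: -1618176/485809 + 895818/485809 + 722358/485809 = 0; e2456: 332906/485809 - 190022/485809 - 142884/485809 = 0; e3456: -8428/485809 + 124852/485809 - 116424/485809 = 0 — confirming B is simple. So B^2 = -49/16.
B^2 = -49/16 — since the square is negative, the closed form is circular: l = 7/4, alpha*l = pi/2, so exp(alpha B) = cos(pi/2) + (sin(pi/2)/(7/4))*B = 0 + (4/7)*B.
Answer: 3717/2788*e12 + 405/1394*e13 - 93/1394*e14 - 69/164*e15 - 468/697*e16 + 768/697*e23 - 158/697*e24 - 277/697*e25 + 648/697*e26 + 4/697*e34 + 182/697*e35 + 528/697*e36 - 36/697*e45 - 112/697*e46 - 344/697*e56


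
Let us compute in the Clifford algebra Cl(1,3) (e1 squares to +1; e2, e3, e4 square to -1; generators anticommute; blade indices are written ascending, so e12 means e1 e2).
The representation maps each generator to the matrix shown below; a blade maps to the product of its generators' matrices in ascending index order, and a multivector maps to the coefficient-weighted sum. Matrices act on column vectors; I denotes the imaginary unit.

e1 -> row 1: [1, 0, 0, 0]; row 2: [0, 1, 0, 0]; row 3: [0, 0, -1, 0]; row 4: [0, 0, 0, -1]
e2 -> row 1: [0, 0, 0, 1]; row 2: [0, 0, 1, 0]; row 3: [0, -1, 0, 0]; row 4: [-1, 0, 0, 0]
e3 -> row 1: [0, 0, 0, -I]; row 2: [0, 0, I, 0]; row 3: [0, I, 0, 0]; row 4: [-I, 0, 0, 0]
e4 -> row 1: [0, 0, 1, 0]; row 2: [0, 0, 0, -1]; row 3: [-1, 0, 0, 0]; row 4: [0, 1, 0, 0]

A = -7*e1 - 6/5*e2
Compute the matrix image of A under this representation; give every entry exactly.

M = (-7)*rho(e1) + (-6/5)*rho(e2), summed entrywise:
Answer: row 1: [-7, 0, 0, -6/5]; row 2: [0, -7, -6/5, 0]; row 3: [0, 6/5, 7, 0]; row 4: [6/5, 0, 0, 7]


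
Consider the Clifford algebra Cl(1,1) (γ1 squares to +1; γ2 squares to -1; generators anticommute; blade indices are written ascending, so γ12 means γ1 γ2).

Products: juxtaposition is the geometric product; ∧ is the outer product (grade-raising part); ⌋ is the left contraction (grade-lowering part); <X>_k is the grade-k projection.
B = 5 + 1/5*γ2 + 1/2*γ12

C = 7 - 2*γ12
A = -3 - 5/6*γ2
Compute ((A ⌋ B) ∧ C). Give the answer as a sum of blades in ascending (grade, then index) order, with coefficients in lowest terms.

step 1: -89/6 - 5/12*γ1 - 3/5*γ2 - 3/2*γ12
step 2: -623/6 - 35/12*γ1 - 21/5*γ2 + 115/6*γ12
Answer: -623/6 - 35/12*γ1 - 21/5*γ2 + 115/6*γ12


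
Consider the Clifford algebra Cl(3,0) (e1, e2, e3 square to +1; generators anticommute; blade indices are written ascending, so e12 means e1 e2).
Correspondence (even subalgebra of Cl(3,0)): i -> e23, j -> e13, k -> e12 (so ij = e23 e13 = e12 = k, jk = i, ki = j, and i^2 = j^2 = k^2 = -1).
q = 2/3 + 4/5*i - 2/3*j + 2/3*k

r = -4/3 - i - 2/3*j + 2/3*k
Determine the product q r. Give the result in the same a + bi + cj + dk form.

In blades: q = 2/3 + 2/3*e12 - 2/3*e13 + 4/5*e23, r = -4/3 + 2/3*e12 - 2/3*e13 - e23.
Distribute q over r term by term (generator squares from the signature, products reordered to ascending indices): (2/3)*r = -8/9 + 4/9*e12 - 4/9*e13 - 2/3*e23; (2/3*e12)*r = -4/9 - 8/9*e12 - 2/3*e13 + 4/9*e23; (-2/3*e13)*r = -4/9 - 2/3*e12 + 8/9*e13 - 4/9*e23; (4/5*e23)*r = 4/5 - 8/15*e12 - 8/15*e13 - 16/15*e23.
Sum: -44/45 - 74/45*e12 - 34/45*e13 - 26/15*e23; translating back through the correspondence:
Answer: -44/45 - 26/15*i - 34/45*j - 74/45*k


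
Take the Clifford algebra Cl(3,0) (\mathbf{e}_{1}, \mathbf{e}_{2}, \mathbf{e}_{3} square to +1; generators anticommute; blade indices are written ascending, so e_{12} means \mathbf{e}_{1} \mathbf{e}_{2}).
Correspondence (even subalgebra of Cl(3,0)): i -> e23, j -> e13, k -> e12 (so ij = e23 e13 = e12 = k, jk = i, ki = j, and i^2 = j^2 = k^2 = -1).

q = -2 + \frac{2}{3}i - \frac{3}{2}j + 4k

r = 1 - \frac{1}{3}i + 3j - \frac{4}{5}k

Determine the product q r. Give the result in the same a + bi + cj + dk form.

In blades: q = -2 + 4 e_{12} - \frac{3}{2} e_{13} + \frac{2}{3} e_{23}, r = 1 - \frac{4}{5} e_{12} + 3 e_{13} - \frac{1}{3} e_{23}.
Distribute q over r term by term (generator squares from the signature, products reordered to ascending indices): (-2)*r = -2 + \frac{8}{5} e_{12} - 6 e_{13} + \frac{2}{3} e_{23}; (4 e_{12})*r = \frac{16}{5} + 4 e_{12} - \frac{4}{3} e_{13} - 12 e_{23}; (-\frac{3}{2} e_{13})*r = \frac{9}{2} - \frac{1}{2} e_{12} - \frac{3}{2} e_{13} + \frac{6}{5} e_{23}; (\frac{2}{3} e_{23})*r = \frac{2}{9} + 2 e_{12} + \frac{8}{15} e_{13} + \frac{2}{3} e_{23}.
Sum: \frac{533}{90} + \frac{71}{10} e_{12} - \frac{83}{10} e_{13} - \frac{142}{15} e_{23}; translating back through the correspondence:
Answer: \frac{533}{90} - \frac{142}{15}i - \frac{83}{10}j + \frac{71}{10}k


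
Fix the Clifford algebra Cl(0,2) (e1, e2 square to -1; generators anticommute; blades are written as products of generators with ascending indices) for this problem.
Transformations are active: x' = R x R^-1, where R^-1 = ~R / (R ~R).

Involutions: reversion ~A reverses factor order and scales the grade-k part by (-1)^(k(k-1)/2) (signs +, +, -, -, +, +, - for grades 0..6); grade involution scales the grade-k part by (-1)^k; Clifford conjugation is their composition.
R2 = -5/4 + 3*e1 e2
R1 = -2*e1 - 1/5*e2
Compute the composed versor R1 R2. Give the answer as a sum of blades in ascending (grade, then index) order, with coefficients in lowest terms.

Distribute over the terms of R1 (each basis-blade product reordered to ascending indices, repeated generators contracted through their squares):
(-2*e1) R2 = 5/2*e1 + 6*e2
(-1/5*e2) R2 = -3/5*e1 + 1/4*e2
Summing the partial products and collecting blades:
Answer: 19/10*e1 + 25/4*e2


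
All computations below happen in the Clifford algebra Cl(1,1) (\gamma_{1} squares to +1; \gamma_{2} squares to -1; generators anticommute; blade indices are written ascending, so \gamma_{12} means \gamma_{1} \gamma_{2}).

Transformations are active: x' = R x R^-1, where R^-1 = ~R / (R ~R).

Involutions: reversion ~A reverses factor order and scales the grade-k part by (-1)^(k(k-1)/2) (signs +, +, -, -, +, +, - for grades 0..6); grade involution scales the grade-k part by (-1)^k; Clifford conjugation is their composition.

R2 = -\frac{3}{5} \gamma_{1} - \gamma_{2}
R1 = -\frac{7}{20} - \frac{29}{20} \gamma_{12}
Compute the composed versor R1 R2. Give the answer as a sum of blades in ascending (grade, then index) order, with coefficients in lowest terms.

Distribute over the terms of R1 (each basis-blade product reordered to ascending indices, repeated generators contracted through their squares):
(-\frac{7}{20}) R2 = \frac{21}{100} \gamma_{1} + \frac{7}{20} \gamma_{2}
(-\frac{29}{20} \gamma_{12}) R2 = -\frac{29}{20} \gamma_{1} - \frac{87}{100} \gamma_{2}
Summing the partial products and collecting blades:
Answer: -\frac{31}{25} \gamma_{1} - \frac{13}{25} \gamma_{2}


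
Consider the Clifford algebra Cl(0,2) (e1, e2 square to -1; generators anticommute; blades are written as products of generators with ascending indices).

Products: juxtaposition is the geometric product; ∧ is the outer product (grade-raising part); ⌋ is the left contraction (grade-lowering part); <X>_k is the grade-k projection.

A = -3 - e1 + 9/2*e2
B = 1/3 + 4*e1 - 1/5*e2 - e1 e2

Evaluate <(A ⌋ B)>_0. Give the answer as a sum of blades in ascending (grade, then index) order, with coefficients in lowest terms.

step 1: 39/10 - 33/2*e1 - 2/5*e2 + 3*e1 e2
step 2: 39/10
Answer: 39/10


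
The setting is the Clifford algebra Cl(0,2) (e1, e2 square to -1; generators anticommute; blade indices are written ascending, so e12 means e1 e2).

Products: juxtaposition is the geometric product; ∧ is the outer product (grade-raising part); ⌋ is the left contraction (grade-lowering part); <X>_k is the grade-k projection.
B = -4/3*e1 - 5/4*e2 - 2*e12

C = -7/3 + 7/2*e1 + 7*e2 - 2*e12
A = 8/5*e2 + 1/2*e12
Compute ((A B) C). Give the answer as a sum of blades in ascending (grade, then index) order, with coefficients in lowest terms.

step 1: 3 - 103/40*e1 - 2/3*e2 + 32/15*e12
step 2: 2627/240 + 349/120*e1 + 4477/180*e2 - 9601/360*e12
Answer: 2627/240 + 349/120*e1 + 4477/180*e2 - 9601/360*e12


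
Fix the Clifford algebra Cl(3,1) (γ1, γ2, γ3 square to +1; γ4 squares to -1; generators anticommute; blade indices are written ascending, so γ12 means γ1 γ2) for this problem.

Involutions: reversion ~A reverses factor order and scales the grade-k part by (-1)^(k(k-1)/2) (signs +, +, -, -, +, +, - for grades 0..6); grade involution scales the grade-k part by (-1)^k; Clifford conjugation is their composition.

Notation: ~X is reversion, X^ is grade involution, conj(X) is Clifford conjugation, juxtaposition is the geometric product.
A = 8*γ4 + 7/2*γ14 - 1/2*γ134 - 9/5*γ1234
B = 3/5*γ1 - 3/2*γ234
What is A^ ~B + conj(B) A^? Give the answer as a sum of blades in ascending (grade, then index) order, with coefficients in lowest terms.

first term: -27/10*γ1 - 21/10*γ4 + 3/4*γ12 + 24/5*γ14 + 12*γ23 + 3/10*γ34 - 21/4*γ123 + 27/25*γ234
second term: -27/10*γ1 - 21/10*γ4 + 3/4*γ12 + 24/5*γ14 - 12*γ23 - 3/10*γ34 - 21/4*γ123 + 27/25*γ234
Answer: -27/5*γ1 - 21/5*γ4 + 3/2*γ12 + 48/5*γ14 - 21/2*γ123 + 54/25*γ234
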